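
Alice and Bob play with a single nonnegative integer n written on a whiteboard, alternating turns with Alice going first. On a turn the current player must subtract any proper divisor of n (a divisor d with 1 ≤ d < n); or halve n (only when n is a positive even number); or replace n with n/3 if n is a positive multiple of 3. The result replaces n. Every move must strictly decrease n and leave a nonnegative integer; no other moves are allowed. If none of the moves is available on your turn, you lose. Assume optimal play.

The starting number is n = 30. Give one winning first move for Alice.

Use the standard recursion: the mover loses at a terminal position; elsewhere, the mover wins exactly when some move hands the opponent an L position.
n=0: no move → L
n=1: no move → L
n=2: reaches L-position 1 → W
n=3: reaches L-position 1 → W
n=4: only reaches 2(W), 3(W), all W → L
n=5: reaches L-position 4 → W
n=6: reaches L-position 4 → W
n=7: only reaches 6(W), which is W → L
n=8: reaches L-position 4 → W
n=9: only reaches 3(W), 6(W), 8(W), all W → L
n=10: reaches L-position 9 → W
n=11: only reaches 10(W), which is W → L
n=12: reaches L-position 4 → W
n=13: only reaches 12(W), which is W → L
n=14: reaches L-position 7 → W
n=15: only reaches 5(W), 10(W), 12(W), 14(W), all W → L
n=16: reaches L-position 15 → W
n=17: only reaches 16(W), which is W → L
n=18: reaches L-position 9 → W
n=19: only reaches 18(W), which is W → L
n=20: reaches L-position 15 → W
n=21: reaches L-position 7 → W
n=22: reaches L-position 11 → W
n=23: only reaches 22(W), which is W → L
n=24: reaches L-position 23 → W
n=25: only reaches 20(W), 24(W), all W → L
n=26: reaches L-position 13 → W
n=27: reaches L-position 9 → W
n=28: only reaches 14(W), 21(W), 24(W), 26(W), 27(W), all W → L
n=29: reaches L-position 28 → W
n=30: reaches L-position 15 → W
From 30, the L positions reachable in one move are: 15, 25, 28. Any move reaching one of these is winning.

Move to 15.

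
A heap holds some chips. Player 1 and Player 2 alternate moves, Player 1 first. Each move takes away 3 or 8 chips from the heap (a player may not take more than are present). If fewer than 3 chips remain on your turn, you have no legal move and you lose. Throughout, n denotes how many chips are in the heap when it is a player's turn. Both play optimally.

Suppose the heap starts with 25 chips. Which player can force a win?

Work bottom-up. With no move the player to move loses. Otherwise the position is W if at least one move leads to an L position for the opponent, and L if every move leads to a W.
n=0: no move → L
n=1: no move → L
n=2: no move → L
n=3: W (go to 0, an L position)
n=4: W (go to 1, an L position)
n=5: W (go to 2, an L position)
n=6: L (sole option 3(W) is W)
n=7: L (sole option 4(W) is W)
n=8: W (go to 0, an L position)
n=9: W (go to 6, an L position)
n=10: W (go to 7, an L position)
n=11: L (options 8(W), 3(W) are all W)
n=12: L (options 9(W), 4(W) are all W)
n=13: L (options 10(W), 5(W) are all W)
n=14: W (go to 11, an L position)
n=15: W (go to 12, an L position)
n=16: W (go to 13, an L position)
n=17: L (options 14(W), 9(W) are all W)
n=18: L (options 15(W), 10(W) are all W)
n=19: W (go to 11, an L position)
n=20: W (go to 17, an L position)
n=21: W (go to 18, an L position)
n=22: L (options 19(W), 14(W) are all W)
n=23: L (options 20(W), 15(W) are all W)
n=24: L (options 21(W), 16(W) are all W)
n=25: W (go to 22, an L position)
The starting position 25 is W: Player 1 should remove 3, leaving 22, handing over an L position.

Player 1 wins.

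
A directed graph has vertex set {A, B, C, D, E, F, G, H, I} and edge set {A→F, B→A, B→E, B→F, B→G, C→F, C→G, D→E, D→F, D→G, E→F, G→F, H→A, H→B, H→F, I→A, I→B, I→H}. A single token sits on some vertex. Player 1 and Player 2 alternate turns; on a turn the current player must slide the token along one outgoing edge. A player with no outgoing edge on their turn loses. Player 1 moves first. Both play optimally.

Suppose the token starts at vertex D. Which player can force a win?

Player 1 wins.

Build the W/L table. Terminal = L. A non-terminal position is W if it has a move to some L; otherwise it is L.
Every edge goes from a vertex to one that appears earlier in the order F, A, G, E, D, B, H, I, C, so processing vertices in that order labels each vertex after all of its successors.
F: no outgoing edge → L
A: reaches L-position F → W
G: reaches L-position F → W
E: reaches L-position F → W
D: reaches L-position F → W
B: reaches L-position F → W
H: reaches L-position F → W
I: only reaches H(W), B(W), A(W), all W → L
C: reaches L-position F → W
From D Player 1 can move to F, reaching an L position.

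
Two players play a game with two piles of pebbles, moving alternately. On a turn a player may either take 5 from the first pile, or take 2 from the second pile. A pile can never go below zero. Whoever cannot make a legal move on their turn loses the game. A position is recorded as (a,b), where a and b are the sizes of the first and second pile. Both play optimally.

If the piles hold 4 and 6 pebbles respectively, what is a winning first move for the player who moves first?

Work bottom-up. With no move the player to move loses. Otherwise the position is W if at least one move leads to an L position for the opponent, and L if every move leads to a W.
No move ever increases a pile, so every position that can arise here has a ≤ 4 and b ≤ 6; it is enough to label the cells with 0 ≤ a ≤ 4 and 0 ≤ b ≤ 6.
Every move lowers a or b (never raises either), so fill the grid row by row in increasing a, and left to right within a row: each cell's successors are then already labelled.
      b=0  b=1  b=2  b=3  b=4  b=5  b=6
a=0:    L    L    W    W    L    L    W
a=1:    L    L    W    W    L    L    W
a=2:    L    L    W    W    L    L    W
a=3:    L    L    W    W    L    L    W
a=4:    L    L    W    W    L    L    W
Cells with no legal move (terminal, hence L): (0,0), (0,1), (1,0), (1,1), (2,0), (2,1), (3,0), (3,1), (4,0), (4,1).
The remaining L cells, each justified by listing all of its moves:
(0,4): only reaches (0,2)(W), which is W → L
(0,5): only reaches (0,3)(W), which is W → L
(1,4): only reaches (1,2)(W), which is W → L
(1,5): only reaches (1,3)(W), which is W → L
(2,4): only reaches (2,2)(W), which is W → L
(2,5): only reaches (2,3)(W), which is W → L
(3,4): only reaches (3,2)(W), which is W → L
(3,5): only reaches (3,3)(W), which is W → L
(4,4): only reaches (4,2)(W), which is W → L
(4,5): only reaches (4,3)(W), which is W → L
Every other cell has at least one move into one of the L cells above, so it is W.
From (4,6), the L positions reachable in one move are: (4,4).

Move to (4,4).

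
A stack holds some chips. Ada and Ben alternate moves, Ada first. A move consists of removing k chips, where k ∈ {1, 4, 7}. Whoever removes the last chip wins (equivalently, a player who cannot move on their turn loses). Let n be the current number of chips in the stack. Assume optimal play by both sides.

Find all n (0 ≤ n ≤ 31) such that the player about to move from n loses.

Positions with no move are L. A position that does have a move is losing for the player to move precisely when every available move leads to a winning position for the opponent. Fill in the labels:
n=0: no move → L
n=1: →0(L), so W
n=2: →1(W) only, which is W, so L
n=3: →2(L), so W
n=4: →0(L), so W
n=5: →4(W), 1(W) — all W, so L
n=6: →5(L), so W
n=7: →0(L), so W
n=8: →7(W), 4(W), 1(W) — all W, so L
n=9: →8(L), so W
n=10: →9(W), 6(W), 3(W) — all W, so L
n=11: →10(L), so W
n=12: →8(L), so W
n=13: →12(W), 9(W), 6(W) — all W, so L
n=14: →13(L), so W
n=15: →8(L), so W
n=16: →15(W), 12(W), 9(W) — all W, so L
n=17: →16(L), so W
n=18: →17(W), 14(W), 11(W) — all W, so L
n=19: →18(L), so W
n=20: →16(L), so W
n=21: →20(W), 17(W), 14(W) — all W, so L
n=22: →21(L), so W
n=23: →16(L), so W
n=24: →23(W), 20(W), 17(W) — all W, so L
n=25: →24(L), so W
n=26: →25(W), 22(W), 19(W) — all W, so L
n=27: →26(L), so W
n=28: →24(L), so W
n=29: →28(W), 25(W), 22(W) — all W, so L
n=30: →29(L), so W
n=31: →24(L), so W
Reading off the rows marked L gives the requested list; there are 12 such values of n.

0, 2, 5, 8, 10, 13, 16, 18, 21, 24, 26, 29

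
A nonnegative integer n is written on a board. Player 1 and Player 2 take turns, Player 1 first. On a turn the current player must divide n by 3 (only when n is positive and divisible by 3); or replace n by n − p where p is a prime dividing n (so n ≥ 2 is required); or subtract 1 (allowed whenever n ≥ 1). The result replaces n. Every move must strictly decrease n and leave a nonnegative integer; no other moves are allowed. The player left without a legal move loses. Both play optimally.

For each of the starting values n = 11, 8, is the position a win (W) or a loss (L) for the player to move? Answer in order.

11: W, 8: L

Label each position W (a win for the player to move) or L (a loss). A position with no legal move is L; any other position is W exactly when some move reaches an L, and L when every move reaches a W.
n=0: no move → L
n=1: W (go to 0, an L position)
n=2: W (go to 0, an L position)
n=3: W (go to 0, an L position)
n=4: L (options 2(W), 3(W) are all W)
n=5: W (go to 0, an L position)
n=6: W (go to 4, an L position)
n=7: W (go to 0, an L position)
n=8: L (options 6(W), 7(W) are all W)
n=9: W (go to 8, an L position)
n=10: W (go to 8, an L position)
n=11: W (go to 0, an L position)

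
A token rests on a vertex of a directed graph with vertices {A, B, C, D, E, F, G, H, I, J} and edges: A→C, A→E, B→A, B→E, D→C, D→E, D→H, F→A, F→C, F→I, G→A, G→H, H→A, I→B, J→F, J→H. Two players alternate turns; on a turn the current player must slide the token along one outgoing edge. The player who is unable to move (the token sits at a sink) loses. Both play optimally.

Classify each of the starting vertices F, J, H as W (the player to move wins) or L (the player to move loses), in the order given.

Positions with no move are L. A position that does have a move is losing for the player to move precisely when every available move leads to a winning position for the opponent. Fill in the labels:
Every edge goes from a vertex to one that appears earlier in the order E, C, A, B, H, D, I, F, G, J, so processing vertices in that order labels each vertex after all of its successors.
E: no outgoing edge → L
C: no outgoing edge → L
A: W (go to C, an L position)
B: W (go to E, an L position)
H: L (sole option A(W) is W)
D: W (go to H, an L position)
I: L (sole option B(W) is W)
F: W (go to I, an L position)
G: W (go to H, an L position)
J: W (go to H, an L position)

F: W, J: W, H: L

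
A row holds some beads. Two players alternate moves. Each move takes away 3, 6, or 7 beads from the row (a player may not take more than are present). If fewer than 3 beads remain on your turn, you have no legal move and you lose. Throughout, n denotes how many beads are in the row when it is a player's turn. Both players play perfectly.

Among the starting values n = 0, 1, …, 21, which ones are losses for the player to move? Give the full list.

0, 1, 2, 10, 11, 12, 20, 21

Use the standard recursion: the mover loses at a terminal position; elsewhere, the mover wins exactly when some move hands the opponent an L position.
n=0: no move → L
n=1: no move → L
n=2: no move → L
n=3: W (go to 0, an L position)
n=4: W (go to 1, an L position)
n=5: W (go to 2, an L position)
n=6: W (go to 0, an L position)
n=7: W (go to 1, an L position)
n=8: W (go to 2, an L position)
n=9: W (go to 2, an L position)
n=10: L (options 7(W), 4(W), 3(W) are all W)
n=11: L (options 8(W), 5(W), 4(W) are all W)
n=12: L (options 9(W), 6(W), 5(W) are all W)
n=13: W (go to 10, an L position)
n=14: W (go to 11, an L position)
n=15: W (go to 12, an L position)
n=16: W (go to 10, an L position)
n=17: W (go to 11, an L position)
n=18: W (go to 12, an L position)
n=19: W (go to 12, an L position)
n=20: L (options 17(W), 14(W), 13(W) are all W)
n=21: L (options 18(W), 15(W), 14(W) are all W)
The losing starting values of n are exactly the entries labelled L in this table (8 of them).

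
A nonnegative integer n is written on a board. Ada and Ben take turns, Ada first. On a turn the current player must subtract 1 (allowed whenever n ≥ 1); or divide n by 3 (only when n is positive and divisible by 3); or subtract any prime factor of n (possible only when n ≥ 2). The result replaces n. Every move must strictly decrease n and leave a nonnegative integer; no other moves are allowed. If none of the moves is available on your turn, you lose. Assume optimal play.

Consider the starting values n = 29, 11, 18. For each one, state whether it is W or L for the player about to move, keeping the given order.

Label each position W (a win for the player to move) or L (a loss). A position with no legal move is L; any other position is W exactly when some move reaches an L, and L when every move reaches a W.
n=0: no move → L
n=1: can move to 0, which is L ⇒ W
n=2: can move to 0, which is L ⇒ W
n=3: can move to 0, which is L ⇒ W
n=4: moves to 2(W), 3(W); every one is W ⇒ L
n=5: can move to 0, which is L ⇒ W
n=6: can move to 4, which is L ⇒ W
n=7: can move to 0, which is L ⇒ W
n=8: moves to 6(W), 7(W); every one is W ⇒ L
n=9: can move to 8, which is L ⇒ W
n=10: can move to 8, which is L ⇒ W
n=11: can move to 0, which is L ⇒ W
n=12: can move to 4, which is L ⇒ W
n=13: can move to 0, which is L ⇒ W
n=14: moves to 7(W), 12(W), 13(W); every one is W ⇒ L
n=15: can move to 14, which is L ⇒ W
n=16: can move to 14, which is L ⇒ W
n=17: can move to 0, which is L ⇒ W
n=18: moves to 6(W), 15(W), 16(W), 17(W); every one is W ⇒ L
n=19: can move to 0, which is L ⇒ W
n=20: can move to 18, which is L ⇒ W
n=21: can move to 14, which is L ⇒ W
n=22: moves to 11(W), 20(W), 21(W); every one is W ⇒ L
n=23: can move to 0, which is L ⇒ W
n=24: can move to 8, which is L ⇒ W
n=25: moves to 20(W), 24(W); every one is W ⇒ L
n=26: can move to 25, which is L ⇒ W
n=27: moves to 9(W), 24(W), 26(W); every one is W ⇒ L
n=28: can move to 27, which is L ⇒ W
n=29: can move to 0, which is L ⇒ W

29: W, 11: W, 18: L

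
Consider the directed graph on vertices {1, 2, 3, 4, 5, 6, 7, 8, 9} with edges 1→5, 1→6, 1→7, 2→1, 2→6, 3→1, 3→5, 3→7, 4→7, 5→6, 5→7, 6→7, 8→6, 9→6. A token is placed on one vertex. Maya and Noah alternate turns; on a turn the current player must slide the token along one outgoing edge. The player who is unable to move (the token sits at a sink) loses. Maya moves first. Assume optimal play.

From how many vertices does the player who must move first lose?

4

Build the W/L table. Terminal = L. A non-terminal position is W if it has a move to some L; otherwise it is L.
Every edge goes from a vertex to one that appears earlier in the order 7, 6, 5, 1, 2, 8, 4, 9, 3, so processing vertices in that order labels each vertex after all of its successors.
7: no outgoing edge → L
6: can move to 7, which is L ⇒ W
5: can move to 7, which is L ⇒ W
1: can move to 7, which is L ⇒ W
2: moves to 1(W), 6(W); every one is W ⇒ L
8: the only move is to 6(W), a W ⇒ L
4: can move to 7, which is L ⇒ W
9: the only move is to 6(W), a W ⇒ L
3: can move to 7, which is L ⇒ W
The L vertices are 2, 7, 8, 9; that is 4 in all.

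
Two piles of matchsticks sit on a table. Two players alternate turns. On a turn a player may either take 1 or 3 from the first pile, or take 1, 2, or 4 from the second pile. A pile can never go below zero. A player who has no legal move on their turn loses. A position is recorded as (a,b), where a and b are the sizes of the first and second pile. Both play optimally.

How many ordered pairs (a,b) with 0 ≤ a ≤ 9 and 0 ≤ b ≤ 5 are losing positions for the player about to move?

Use the standard recursion: the mover loses at a terminal position; elsewhere, the mover wins exactly when some move hands the opponent an L position.
Every move lowers a or b (never raises either), so fill the grid row by row in increasing a, and left to right within a row: each cell's successors are then already labelled.
      b=0  b=1  b=2  b=3  b=4  b=5
a=0:    L    W    W    L    W    W
a=1:    W    L    W    W    L    W
a=2:    L    W    W    L    W    W
a=3:    W    L    W    W    L    W
a=4:    L    W    W    L    W    W
a=5:    W    L    W    W    L    W
a=6:    L    W    W    L    W    W
a=7:    W    L    W    W    L    W
a=8:    L    W    W    L    W    W
a=9:    W    L    W    W    L    W
Cells with no legal move (terminal, hence L): (0,0).
The remaining L cells, each justified by listing all of its moves:
(0,3): →(0,2)(W), (0,1)(W) — all W, so L
(1,1): →(0,1)(W), (1,0)(W) — all W, so L
(1,4): →(0,4)(W), (1,3)(W), (1,2)(W), (1,0)(W) — all W, so L
(2,0): →(1,0)(W) only, which is W, so L
(2,3): →(1,3)(W), (2,2)(W), (2,1)(W) — all W, so L
(3,1): →(2,1)(W), (0,1)(W), (3,0)(W) — all W, so L
(3,4): →(2,4)(W), (0,4)(W), (3,3)(W), (3,2)(W), (3,0)(W) — all W, so L
(4,0): →(3,0)(W), (1,0)(W) — all W, so L
(4,3): →(3,3)(W), (1,3)(W), (4,2)(W), (4,1)(W) — all W, so L
(5,1): →(4,1)(W), (2,1)(W), (5,0)(W) — all W, so L
(5,4): →(4,4)(W), (2,4)(W), (5,3)(W), (5,2)(W), (5,0)(W) — all W, so L
(6,0): →(5,0)(W), (3,0)(W) — all W, so L
(6,3): →(5,3)(W), (3,3)(W), (6,2)(W), (6,1)(W) — all W, so L
(7,1): →(6,1)(W), (4,1)(W), (7,0)(W) — all W, so L
(7,4): →(6,4)(W), (4,4)(W), (7,3)(W), (7,2)(W), (7,0)(W) — all W, so L
(8,0): →(7,0)(W), (5,0)(W) — all W, so L
(8,3): →(7,3)(W), (5,3)(W), (8,2)(W), (8,1)(W) — all W, so L
(9,1): →(8,1)(W), (6,1)(W), (9,0)(W) — all W, so L
(9,4): →(8,4)(W), (6,4)(W), (9,3)(W), (9,2)(W), (9,0)(W) — all W, so L
Every other cell has at least one move into one of the L cells above, so it is W.
L cells per row: a=0: 2, a=1: 2, a=2: 2, a=3: 2, a=4: 2, a=5: 2, a=6: 2, a=7: 2, a=8: 2, a=9: 2; total 20.

20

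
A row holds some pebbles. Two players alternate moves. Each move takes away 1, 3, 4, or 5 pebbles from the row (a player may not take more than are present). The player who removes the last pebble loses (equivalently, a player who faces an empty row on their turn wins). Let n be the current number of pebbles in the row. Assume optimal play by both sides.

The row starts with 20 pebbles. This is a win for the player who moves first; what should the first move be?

Use the standard recursion: the mover wins at a terminal position; elsewhere, the mover wins exactly when some move hands the opponent an L position.
n=0: no move; the opponent has just taken the last pebble and therefore loses → W
n=1: →0(W) only, which is W, so L
n=2: →1(L), so W
n=3: →2(W), 0(W) — all W, so L
n=4: →3(L), so W
n=5: →1(L), so W
n=6: →3(L), so W
n=7: →3(L), so W
n=8: →3(L), so W
n=9: →8(W), 6(W), 5(W), 4(W) — all W, so L
n=10: →9(L), so W
n=11: →10(W), 8(W), 7(W), 6(W) — all W, so L
n=12: →11(L), so W
n=13: →9(L), so W
n=14: →11(L), so W
n=15: →11(L), so W
n=16: →11(L), so W
n=17: →16(W), 14(W), 13(W), 12(W) — all W, so L
n=18: →17(L), so W
n=19: →18(W), 16(W), 15(W), 14(W) — all W, so L
n=20: →19(L), so W
From 20, the L positions reachable in one move are: 19, 17. Any move reaching one of these is winning.

Remove 1, leaving 19.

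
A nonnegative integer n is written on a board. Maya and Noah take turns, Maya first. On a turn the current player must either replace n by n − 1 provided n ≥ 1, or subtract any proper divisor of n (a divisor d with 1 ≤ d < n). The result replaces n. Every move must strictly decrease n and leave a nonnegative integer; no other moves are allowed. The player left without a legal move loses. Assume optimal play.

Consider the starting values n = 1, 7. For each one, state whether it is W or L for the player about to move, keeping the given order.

Classify positions by backward induction: terminal positions (no move available) are L. From any other position, the mover wins iff some move reaches an L.
n=0: no move → L
n=1: can move to 0, which is L ⇒ W
n=2: the only move is to 1(W), a W ⇒ L
n=3: can move to 2, which is L ⇒ W
n=4: can move to 2, which is L ⇒ W
n=5: the only move is to 4(W), a W ⇒ L
n=6: can move to 5, which is L ⇒ W
n=7: the only move is to 6(W), a W ⇒ L

1: W, 7: L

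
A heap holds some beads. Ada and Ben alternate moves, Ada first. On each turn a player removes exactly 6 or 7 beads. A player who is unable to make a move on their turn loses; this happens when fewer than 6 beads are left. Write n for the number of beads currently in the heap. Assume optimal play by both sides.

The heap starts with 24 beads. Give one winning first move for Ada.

Remove 6, leaving 18.

Use the standard recursion: the mover loses at a terminal position; elsewhere, the mover wins exactly when some move hands the opponent an L position.
n=0: no move → L
n=1: no move → L
n=2: no move → L
n=3: no move → L
n=4: no move → L
n=5: no move → L
n=6: W (go to 0, an L position)
n=7: W (go to 1, an L position)
n=8: W (go to 2, an L position)
n=9: W (go to 3, an L position)
n=10: W (go to 4, an L position)
n=11: W (go to 5, an L position)
n=12: W (go to 5, an L position)
n=13: L (options 7(W), 6(W) are all W)
n=14: L (options 8(W), 7(W) are all W)
n=15: L (options 9(W), 8(W) are all W)
n=16: L (options 10(W), 9(W) are all W)
n=17: L (options 11(W), 10(W) are all W)
n=18: L (options 12(W), 11(W) are all W)
n=19: W (go to 13, an L position)
n=20: W (go to 14, an L position)
n=21: W (go to 15, an L position)
n=22: W (go to 16, an L position)
n=23: W (go to 17, an L position)
n=24: W (go to 18, an L position)
From 24, the L positions reachable in one move are: 18, 17. Any move reaching one of these is winning.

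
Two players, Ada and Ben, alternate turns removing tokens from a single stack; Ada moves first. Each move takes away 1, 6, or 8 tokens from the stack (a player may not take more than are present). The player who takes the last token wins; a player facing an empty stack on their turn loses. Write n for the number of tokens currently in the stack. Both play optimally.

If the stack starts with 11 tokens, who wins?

Build the W/L table. Terminal = L. A non-terminal position is W if it has a move to some L; otherwise it is L.
n=0: no move → L
n=1: reaches L-position 0 → W
n=2: only reaches 1(W), which is W → L
n=3: reaches L-position 2 → W
n=4: only reaches 3(W), which is W → L
n=5: reaches L-position 4 → W
n=6: reaches L-position 0 → W
n=7: only reaches 6(W), 1(W), all W → L
n=8: reaches L-position 7 → W
n=9: only reaches 8(W), 3(W), 1(W), all W → L
n=10: reaches L-position 9 → W
n=11: only reaches 10(W), 5(W), 3(W), all W → L
Every move from 11 reaches a W position, so the mover loses.

Ben wins.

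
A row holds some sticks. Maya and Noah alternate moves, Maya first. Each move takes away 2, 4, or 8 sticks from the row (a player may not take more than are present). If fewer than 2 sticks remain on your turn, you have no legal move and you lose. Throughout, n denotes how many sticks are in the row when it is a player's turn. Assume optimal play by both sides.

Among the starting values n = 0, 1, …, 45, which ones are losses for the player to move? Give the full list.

0, 1, 6, 7, 12, 13, 18, 19, 24, 25, 30, 31, 36, 37, 42, 43

Work bottom-up. With no move the player to move loses. Otherwise the position is W if at least one move leads to an L position for the opponent, and L if every move leads to a W.
n=0: no move → L
n=1: no move → L
n=2: can move to 0, which is L ⇒ W
n=3: can move to 1, which is L ⇒ W
n=4: can move to 0, which is L ⇒ W
n=5: can move to 1, which is L ⇒ W
n=6: moves to 4(W), 2(W); every one is W ⇒ L
n=7: moves to 5(W), 3(W); every one is W ⇒ L
n=8: can move to 6, which is L ⇒ W
n=9: can move to 7, which is L ⇒ W
n=10: can move to 6, which is L ⇒ W
n=11: can move to 7, which is L ⇒ W
n=12: moves to 10(W), 8(W), 4(W); every one is W ⇒ L
n=13: moves to 11(W), 9(W), 5(W); every one is W ⇒ L
n=14: can move to 12, which is L ⇒ W
n=15: can move to 13, which is L ⇒ W
n=16: can move to 12, which is L ⇒ W
n=17: can move to 13, which is L ⇒ W
n=18: moves to 16(W), 14(W), 10(W); every one is W ⇒ L
n=19: moves to 17(W), 15(W), 11(W); every one is W ⇒ L
n=20: can move to 18, which is L ⇒ W
n=21: can move to 19, which is L ⇒ W
n=22: can move to 18, which is L ⇒ W
n=23: can move to 19, which is L ⇒ W
n=24: moves to 22(W), 20(W), 16(W); every one is W ⇒ L
n=25: moves to 23(W), 21(W), 17(W); every one is W ⇒ L
n=26: can move to 24, which is L ⇒ W
n=27: can move to 25, which is L ⇒ W
n=28: can move to 24, which is L ⇒ W
n=29: can move to 25, which is L ⇒ W
n=30: moves to 28(W), 26(W), 22(W); every one is W ⇒ L
n=31: moves to 29(W), 27(W), 23(W); every one is W ⇒ L
n=32: can move to 30, which is L ⇒ W
n=33: can move to 31, which is L ⇒ W
n=34: can move to 30, which is L ⇒ W
n=35: can move to 31, which is L ⇒ W
n=36: moves to 34(W), 32(W), 28(W); every one is W ⇒ L
n=37: moves to 35(W), 33(W), 29(W); every one is W ⇒ L
n=38: can move to 36, which is L ⇒ W
n=39: can move to 37, which is L ⇒ W
n=40: can move to 36, which is L ⇒ W
n=41: can move to 37, which is L ⇒ W
n=42: moves to 40(W), 38(W), 34(W); every one is W ⇒ L
n=43: moves to 41(W), 39(W), 35(W); every one is W ⇒ L
n=44: can move to 42, which is L ⇒ W
n=45: can move to 43, which is L ⇒ W
The losing starting values of n are exactly the entries labelled L in this table (16 of them).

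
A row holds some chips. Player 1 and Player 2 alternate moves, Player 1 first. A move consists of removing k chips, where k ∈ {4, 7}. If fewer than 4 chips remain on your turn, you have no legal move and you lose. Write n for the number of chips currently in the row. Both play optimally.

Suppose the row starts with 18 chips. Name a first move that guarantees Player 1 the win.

Label each position W (a win for the player to move) or L (a loss). A position with no legal move is L; any other position is W exactly when some move reaches an L, and L when every move reaches a W.
n=0: no move → L
n=1: no move → L
n=2: no move → L
n=3: no move → L
n=4: W (go to 0, an L position)
n=5: W (go to 1, an L position)
n=6: W (go to 2, an L position)
n=7: W (go to 3, an L position)
n=8: W (go to 1, an L position)
n=9: W (go to 2, an L position)
n=10: W (go to 3, an L position)
n=11: L (options 7(W), 4(W) are all W)
n=12: L (options 8(W), 5(W) are all W)
n=13: L (options 9(W), 6(W) are all W)
n=14: L (options 10(W), 7(W) are all W)
n=15: W (go to 11, an L position)
n=16: W (go to 12, an L position)
n=17: W (go to 13, an L position)
n=18: W (go to 14, an L position)
From 18, the L positions reachable in one move are: 14, 11. Any move reaching one of these is winning.

Remove 4, leaving 14.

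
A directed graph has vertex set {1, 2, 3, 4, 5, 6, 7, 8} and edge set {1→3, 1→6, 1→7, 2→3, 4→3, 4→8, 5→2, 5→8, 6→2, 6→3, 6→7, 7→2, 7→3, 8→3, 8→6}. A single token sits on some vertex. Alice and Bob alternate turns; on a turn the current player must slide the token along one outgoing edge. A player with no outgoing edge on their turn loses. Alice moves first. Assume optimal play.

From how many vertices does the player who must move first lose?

2

Label each position W (a win for the player to move) or L (a loss). A position with no legal move is L; any other position is W exactly when some move reaches an L, and L when every move reaches a W.
Every edge goes from a vertex to one that appears earlier in the order 3, 2, 7, 6, 8, 5, 4, 1, so processing vertices in that order labels each vertex after all of its successors.
3: no outgoing edge → L
2: can move to 3, which is L ⇒ W
7: can move to 3, which is L ⇒ W
6: can move to 3, which is L ⇒ W
8: can move to 3, which is L ⇒ W
5: moves to 8(W), 2(W); every one is W ⇒ L
4: can move to 3, which is L ⇒ W
1: can move to 3, which is L ⇒ W
The L vertices are 3, 5; that is 2 in all.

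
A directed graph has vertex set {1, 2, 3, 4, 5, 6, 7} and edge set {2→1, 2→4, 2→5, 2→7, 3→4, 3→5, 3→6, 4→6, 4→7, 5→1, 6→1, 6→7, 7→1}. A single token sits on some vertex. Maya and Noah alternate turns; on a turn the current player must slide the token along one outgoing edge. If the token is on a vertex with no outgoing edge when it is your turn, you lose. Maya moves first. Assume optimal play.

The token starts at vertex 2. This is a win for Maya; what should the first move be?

Work bottom-up. With no move the player to move loses. Otherwise the position is W if at least one move leads to an L position for the opponent, and L if every move leads to a W.
Every edge goes from a vertex to one that appears earlier in the order 1, 5, 7, 6, 4, 2, 3, so processing vertices in that order labels each vertex after all of its successors.
1: no outgoing edge → L
5: can move to 1, which is L ⇒ W
7: can move to 1, which is L ⇒ W
6: can move to 1, which is L ⇒ W
4: moves to 6(W), 7(W); every one is W ⇒ L
2: can move to 4, which is L ⇒ W
3: can move to 4, which is L ⇒ W
From 2, the L positions reachable in one move are: 4, 1. Any move reaching one of these is winning.

Move to 4.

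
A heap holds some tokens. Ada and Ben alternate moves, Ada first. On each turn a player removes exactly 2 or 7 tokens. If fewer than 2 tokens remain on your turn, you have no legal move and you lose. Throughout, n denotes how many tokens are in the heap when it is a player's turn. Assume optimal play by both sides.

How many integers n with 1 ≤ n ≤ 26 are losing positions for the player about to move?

Classify positions by backward induction: terminal positions (no move available) are L. From any other position, the mover wins iff some move reaches an L.
n=0: no move → L
n=1: no move → L
n=2: can move to 0, which is L ⇒ W
n=3: can move to 1, which is L ⇒ W
n=4: the only move is to 2(W), a W ⇒ L
n=5: the only move is to 3(W), a W ⇒ L
n=6: can move to 4, which is L ⇒ W
n=7: can move to 5, which is L ⇒ W
n=8: can move to 1, which is L ⇒ W
n=9: moves to 7(W), 2(W); every one is W ⇒ L
n=10: moves to 8(W), 3(W); every one is W ⇒ L
n=11: can move to 9, which is L ⇒ W
n=12: can move to 10, which is L ⇒ W
n=13: moves to 11(W), 6(W); every one is W ⇒ L
n=14: moves to 12(W), 7(W); every one is W ⇒ L
n=15: can move to 13, which is L ⇒ W
n=16: can move to 14, which is L ⇒ W
n=17: can move to 10, which is L ⇒ W
n=18: moves to 16(W), 11(W); every one is W ⇒ L
n=19: moves to 17(W), 12(W); every one is W ⇒ L
n=20: can move to 18, which is L ⇒ W
n=21: can move to 19, which is L ⇒ W
n=22: moves to 20(W), 15(W); every one is W ⇒ L
n=23: moves to 21(W), 16(W); every one is W ⇒ L
n=24: can move to 22, which is L ⇒ W
n=25: can move to 23, which is L ⇒ W
n=26: can move to 19, which is L ⇒ W
L entries with 1 ≤ n ≤ 26 (n=0 is outside the asked range and is not counted): n = 1, 4, 5, 9, 10, 13, 14, 18, 19, 22, 23; that makes 11.

11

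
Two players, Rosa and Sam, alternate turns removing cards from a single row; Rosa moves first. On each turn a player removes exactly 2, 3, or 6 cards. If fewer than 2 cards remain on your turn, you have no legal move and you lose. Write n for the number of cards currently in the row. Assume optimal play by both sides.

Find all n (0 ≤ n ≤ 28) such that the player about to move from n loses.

Build the W/L table. Terminal = L. A non-terminal position is W if it has a move to some L; otherwise it is L.
n=0: no move → L
n=1: no move → L
n=2: reaches L-position 0 → W
n=3: reaches L-position 1 → W
n=4: reaches L-position 1 → W
n=5: only reaches 3(W), 2(W), all W → L
n=6: reaches L-position 0 → W
n=7: reaches L-position 5 → W
n=8: reaches L-position 5 → W
n=9: only reaches 7(W), 6(W), 3(W), all W → L
n=10: only reaches 8(W), 7(W), 4(W), all W → L
n=11: reaches L-position 9 → W
n=12: reaches L-position 10 → W
n=13: reaches L-position 10 → W
n=14: only reaches 12(W), 11(W), 8(W), all W → L
n=15: reaches L-position 9 → W
n=16: reaches L-position 14 → W
n=17: reaches L-position 14 → W
n=18: only reaches 16(W), 15(W), 12(W), all W → L
n=19: only reaches 17(W), 16(W), 13(W), all W → L
n=20: reaches L-position 18 → W
n=21: reaches L-position 19 → W
n=22: reaches L-position 19 → W
n=23: only reaches 21(W), 20(W), 17(W), all W → L
n=24: reaches L-position 18 → W
n=25: reaches L-position 23 → W
n=26: reaches L-position 23 → W
n=27: only reaches 25(W), 24(W), 21(W), all W → L
n=28: only reaches 26(W), 25(W), 22(W), all W → L
The losing starting values of n are exactly the entries labelled L in this table (11 of them).

0, 1, 5, 9, 10, 14, 18, 19, 23, 27, 28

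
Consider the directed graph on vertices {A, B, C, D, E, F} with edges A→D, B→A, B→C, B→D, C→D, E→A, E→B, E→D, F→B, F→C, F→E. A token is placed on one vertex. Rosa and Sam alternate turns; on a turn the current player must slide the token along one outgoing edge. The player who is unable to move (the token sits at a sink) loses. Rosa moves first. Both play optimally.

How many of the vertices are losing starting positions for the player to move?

Work bottom-up. With no move the player to move loses. Otherwise the position is W if at least one move leads to an L position for the opponent, and L if every move leads to a W.
Every edge goes from a vertex to one that appears earlier in the order D, A, C, B, E, F, so processing vertices in that order labels each vertex after all of its successors.
D: no outgoing edge → L
A: reaches L-position D → W
C: reaches L-position D → W
B: reaches L-position D → W
E: reaches L-position D → W
F: only reaches E(W), B(W), C(W), all W → L
The L vertices are D, F; that is 2 in all.

2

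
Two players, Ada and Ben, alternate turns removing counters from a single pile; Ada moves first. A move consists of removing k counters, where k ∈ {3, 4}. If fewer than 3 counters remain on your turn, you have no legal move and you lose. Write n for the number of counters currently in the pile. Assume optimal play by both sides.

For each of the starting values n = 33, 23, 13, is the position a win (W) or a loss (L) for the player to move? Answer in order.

Positions with no move are L. A position that does have a move is losing for the player to move precisely when every available move leads to a winning position for the opponent. Fill in the labels:
n=0: no move → L
n=1: no move → L
n=2: no move → L
n=3: can move to 0, which is L ⇒ W
n=4: can move to 1, which is L ⇒ W
n=5: can move to 2, which is L ⇒ W
n=6: can move to 2, which is L ⇒ W
n=7: moves to 4(W), 3(W); every one is W ⇒ L
n=8: moves to 5(W), 4(W); every one is W ⇒ L
n=9: moves to 6(W), 5(W); every one is W ⇒ L
n=10: can move to 7, which is L ⇒ W
n=11: can move to 8, which is L ⇒ W
n=12: can move to 9, which is L ⇒ W
n=13: can move to 9, which is L ⇒ W
n=14: moves to 11(W), 10(W); every one is W ⇒ L
n=15: moves to 12(W), 11(W); every one is W ⇒ L
n=16: moves to 13(W), 12(W); every one is W ⇒ L
n=17: can move to 14, which is L ⇒ W
n=18: can move to 15, which is L ⇒ W
n=19: can move to 16, which is L ⇒ W
n=20: can move to 16, which is L ⇒ W
n=21: moves to 18(W), 17(W); every one is W ⇒ L
n=22: moves to 19(W), 18(W); every one is W ⇒ L
n=23: moves to 20(W), 19(W); every one is W ⇒ L
n=24: can move to 21, which is L ⇒ W
n=25: can move to 22, which is L ⇒ W
n=26: can move to 23, which is L ⇒ W
n=27: can move to 23, which is L ⇒ W
n=28: moves to 25(W), 24(W); every one is W ⇒ L
n=29: moves to 26(W), 25(W); every one is W ⇒ L
n=30: moves to 27(W), 26(W); every one is W ⇒ L
n=31: can move to 28, which is L ⇒ W
n=32: can move to 29, which is L ⇒ W
n=33: can move to 30, which is L ⇒ W

33: W, 23: L, 13: W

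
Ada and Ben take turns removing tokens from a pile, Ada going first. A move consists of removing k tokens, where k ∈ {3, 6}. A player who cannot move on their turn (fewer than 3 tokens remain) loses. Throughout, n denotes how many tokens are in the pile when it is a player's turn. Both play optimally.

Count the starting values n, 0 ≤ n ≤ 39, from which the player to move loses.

15

Work bottom-up. With no move the player to move loses. Otherwise the position is W if at least one move leads to an L position for the opponent, and L if every move leads to a W.
n=0: no move → L
n=1: no move → L
n=2: no move → L
n=3: W (go to 0, an L position)
n=4: W (go to 1, an L position)
n=5: W (go to 2, an L position)
n=6: W (go to 0, an L position)
n=7: W (go to 1, an L position)
n=8: W (go to 2, an L position)
n=9: L (options 6(W), 3(W) are all W)
n=10: L (options 7(W), 4(W) are all W)
n=11: L (options 8(W), 5(W) are all W)
n=12: W (go to 9, an L position)
n=13: W (go to 10, an L position)
n=14: W (go to 11, an L position)
n=15: W (go to 9, an L position)
n=16: W (go to 10, an L position)
n=17: W (go to 11, an L position)
n=18: L (options 15(W), 12(W) are all W)
n=19: L (options 16(W), 13(W) are all W)
n=20: L (options 17(W), 14(W) are all W)
n=21: W (go to 18, an L position)
n=22: W (go to 19, an L position)
n=23: W (go to 20, an L position)
n=24: W (go to 18, an L position)
n=25: W (go to 19, an L position)
n=26: W (go to 20, an L position)
n=27: L (options 24(W), 21(W) are all W)
n=28: L (options 25(W), 22(W) are all W)
n=29: L (options 26(W), 23(W) are all W)
n=30: W (go to 27, an L position)
n=31: W (go to 28, an L position)
n=32: W (go to 29, an L position)
n=33: W (go to 27, an L position)
n=34: W (go to 28, an L position)
n=35: W (go to 29, an L position)
n=36: L (options 33(W), 30(W) are all W)
n=37: L (options 34(W), 31(W) are all W)
n=38: L (options 35(W), 32(W) are all W)
n=39: W (go to 36, an L position)
L entries with 0 ≤ n ≤ 39: n = 0, 1, 2, 9, 10, 11, 18, 19, 20, 27, 28, 29, 36, 37, 38; that makes 15.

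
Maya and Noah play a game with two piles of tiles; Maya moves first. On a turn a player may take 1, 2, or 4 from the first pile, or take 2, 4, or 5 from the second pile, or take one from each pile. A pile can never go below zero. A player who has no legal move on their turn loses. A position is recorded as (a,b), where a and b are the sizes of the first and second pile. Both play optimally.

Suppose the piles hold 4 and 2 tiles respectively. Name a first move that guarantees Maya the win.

Move to (2,2).

Classify positions by backward induction: terminal positions (no move available) are L. From any other position, the mover wins iff some move reaches an L.
No move ever increases a pile, so every position that can arise here has a ≤ 4 and b ≤ 2; it is enough to label the cells with 0 ≤ a ≤ 4 and 0 ≤ b ≤ 2.
Every move lowers a or b (never raises either), so fill the grid row by row in increasing a, and left to right within a row: each cell's successors are then already labelled.
      b=0  b=1  b=2
a=0:    L    L    W
a=1:    W    W    W
a=2:    W    W    L
a=3:    L    L    W
a=4:    W    W    W
Cells with no legal move (terminal, hence L): (0,0), (0,1).
The remaining L cells, each justified by listing all of its moves:
(2,2): only reaches (1,2)(W), (0,2)(W), (2,0)(W), (1,1)(W), all W → L
(3,0): only reaches (2,0)(W), (1,0)(W), all W → L
(3,1): only reaches (2,1)(W), (1,1)(W), (2,0)(W), all W → L
Every other cell has at least one move into one of the L cells above, so it is W.
From (4,2), the L positions reachable in one move are: (2,2), (3,1). Any move reaching one of these is winning.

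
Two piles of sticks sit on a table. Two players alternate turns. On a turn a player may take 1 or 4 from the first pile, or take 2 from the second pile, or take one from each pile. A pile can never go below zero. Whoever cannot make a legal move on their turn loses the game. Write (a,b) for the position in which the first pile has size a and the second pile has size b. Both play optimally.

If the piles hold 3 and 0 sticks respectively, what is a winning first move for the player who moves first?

Move to (2,0).

Compute win/loss labels from the base case upward. A position with no move is L. Any other position is W if it can reach an L in one move, else L.
No move ever increases a pile, so every position that can arise here has a ≤ 3 and b ≤ 0; it is enough to label the cells with 0 ≤ a ≤ 3 and 0 ≤ b ≤ 0.
Every move lowers a or b (never raises either), so fill the grid row by row in increasing a, and left to right within a row: each cell's successors are then already labelled.
      b=0
a=0:    L
a=1:    W
a=2:    L
a=3:    W
Cells with no legal move (terminal, hence L): (0,0).
The remaining L cells, each justified by listing all of its moves:
(2,0): →(1,0)(W) only, which is W, so L
Every other cell has at least one move into one of the L cells above, so it is W.
From (3,0), the L positions reachable in one move are: (2,0).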